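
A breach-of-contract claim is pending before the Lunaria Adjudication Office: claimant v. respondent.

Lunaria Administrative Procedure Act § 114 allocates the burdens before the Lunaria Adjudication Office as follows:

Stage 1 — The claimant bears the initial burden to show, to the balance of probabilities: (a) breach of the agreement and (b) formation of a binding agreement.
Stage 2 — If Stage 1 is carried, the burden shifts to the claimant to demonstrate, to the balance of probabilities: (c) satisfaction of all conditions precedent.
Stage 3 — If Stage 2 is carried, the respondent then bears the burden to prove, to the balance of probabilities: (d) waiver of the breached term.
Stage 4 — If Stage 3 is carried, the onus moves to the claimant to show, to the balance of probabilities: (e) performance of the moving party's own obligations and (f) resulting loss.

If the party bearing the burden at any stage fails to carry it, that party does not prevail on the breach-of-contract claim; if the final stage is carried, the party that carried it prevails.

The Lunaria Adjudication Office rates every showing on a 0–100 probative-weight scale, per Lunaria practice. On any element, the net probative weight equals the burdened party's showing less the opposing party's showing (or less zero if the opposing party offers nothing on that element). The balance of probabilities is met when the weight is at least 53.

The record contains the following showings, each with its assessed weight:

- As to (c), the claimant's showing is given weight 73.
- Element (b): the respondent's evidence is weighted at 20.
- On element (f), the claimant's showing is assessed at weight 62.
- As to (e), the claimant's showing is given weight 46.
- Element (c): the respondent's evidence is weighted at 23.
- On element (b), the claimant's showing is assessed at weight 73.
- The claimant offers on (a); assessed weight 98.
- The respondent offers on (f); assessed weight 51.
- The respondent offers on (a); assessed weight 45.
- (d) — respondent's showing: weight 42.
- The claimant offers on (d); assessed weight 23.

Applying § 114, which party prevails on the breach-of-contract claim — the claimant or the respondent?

Stage 1 (claimant, the balance of probabilities, weight is at least 53): (a) net 98−45=53 ≥ 53 — meets; (b) net 73−20=53 ≥ 53 — meets.
  Stage 1 is satisfied; the claimant continues to bear the burden.
Stage 2 (claimant, the balance of probabilities, weight is at least 53): (c) net 73−23=50 < 53 — fails.
  Stage 2 not carried; the claimant fails its burden.
The analysis ends at Stage 2; the respondent prevails.

respondent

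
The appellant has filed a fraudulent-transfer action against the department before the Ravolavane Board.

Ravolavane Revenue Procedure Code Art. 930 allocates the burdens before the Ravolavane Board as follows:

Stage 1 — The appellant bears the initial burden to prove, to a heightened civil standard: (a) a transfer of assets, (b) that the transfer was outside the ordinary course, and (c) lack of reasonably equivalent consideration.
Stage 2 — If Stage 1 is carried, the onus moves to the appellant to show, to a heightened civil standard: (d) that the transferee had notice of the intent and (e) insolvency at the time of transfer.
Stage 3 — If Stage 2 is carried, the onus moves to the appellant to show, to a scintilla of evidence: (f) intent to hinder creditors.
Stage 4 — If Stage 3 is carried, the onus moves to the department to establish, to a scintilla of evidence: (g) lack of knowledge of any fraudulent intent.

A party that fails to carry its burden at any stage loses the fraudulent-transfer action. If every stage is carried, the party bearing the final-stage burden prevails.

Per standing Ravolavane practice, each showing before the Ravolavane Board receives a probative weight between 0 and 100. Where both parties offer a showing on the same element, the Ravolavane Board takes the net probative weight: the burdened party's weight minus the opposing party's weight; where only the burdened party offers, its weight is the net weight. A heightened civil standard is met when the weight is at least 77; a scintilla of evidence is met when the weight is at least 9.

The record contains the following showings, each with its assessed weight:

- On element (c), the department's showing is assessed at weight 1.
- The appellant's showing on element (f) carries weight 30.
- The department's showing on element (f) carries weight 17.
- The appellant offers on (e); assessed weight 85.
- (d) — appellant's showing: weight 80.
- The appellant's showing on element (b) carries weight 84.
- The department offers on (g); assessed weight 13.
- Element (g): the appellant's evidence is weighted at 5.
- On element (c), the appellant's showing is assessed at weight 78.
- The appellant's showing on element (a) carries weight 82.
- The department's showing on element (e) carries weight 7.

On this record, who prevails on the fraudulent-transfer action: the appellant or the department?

appellant

At Stage 1 the appellant must meet a heightened civil standard (weight is at least 77): on (a) the weight is 82, which does reach 77, so (a) meets the standard; on (b) the weight is 84, ≥ 77, so (b) meets the standard; on (c) the weight is 78 less the opposing 1 gives net 77, ≥ 77, so (c) meets the standard.
  Stage 1 carried; the burden remains with the appellant.
At Stage 2 the appellant must meet a heightened civil standard (weight is at least 77): on (d) the weight is 80, ≥ 77, so (d) meets the standard; on (e) the weight is 85 less the opposing 7 gives net 78, ≥ 77, so (e) meets the standard.
  Stage 2 is satisfied; the appellant continues to bear the burden.
At Stage 3 the appellant must meet a scintilla of evidence (weight is at least 9): on (f) the weight is 30 less the opposing 17 gives net 13, ≥ 9, so (f) meets the standard.
  Stage 3 carried; the burden shifts to the department.
At Stage 4 the department must meet a scintilla of evidence (weight is at least 9): on (g) the weight is 13 less the opposing 5 gives net 8, < 9, so (g) does not meet the standard.
  Stage 4 not carried; the department fails its burden.
So the appellant prevails.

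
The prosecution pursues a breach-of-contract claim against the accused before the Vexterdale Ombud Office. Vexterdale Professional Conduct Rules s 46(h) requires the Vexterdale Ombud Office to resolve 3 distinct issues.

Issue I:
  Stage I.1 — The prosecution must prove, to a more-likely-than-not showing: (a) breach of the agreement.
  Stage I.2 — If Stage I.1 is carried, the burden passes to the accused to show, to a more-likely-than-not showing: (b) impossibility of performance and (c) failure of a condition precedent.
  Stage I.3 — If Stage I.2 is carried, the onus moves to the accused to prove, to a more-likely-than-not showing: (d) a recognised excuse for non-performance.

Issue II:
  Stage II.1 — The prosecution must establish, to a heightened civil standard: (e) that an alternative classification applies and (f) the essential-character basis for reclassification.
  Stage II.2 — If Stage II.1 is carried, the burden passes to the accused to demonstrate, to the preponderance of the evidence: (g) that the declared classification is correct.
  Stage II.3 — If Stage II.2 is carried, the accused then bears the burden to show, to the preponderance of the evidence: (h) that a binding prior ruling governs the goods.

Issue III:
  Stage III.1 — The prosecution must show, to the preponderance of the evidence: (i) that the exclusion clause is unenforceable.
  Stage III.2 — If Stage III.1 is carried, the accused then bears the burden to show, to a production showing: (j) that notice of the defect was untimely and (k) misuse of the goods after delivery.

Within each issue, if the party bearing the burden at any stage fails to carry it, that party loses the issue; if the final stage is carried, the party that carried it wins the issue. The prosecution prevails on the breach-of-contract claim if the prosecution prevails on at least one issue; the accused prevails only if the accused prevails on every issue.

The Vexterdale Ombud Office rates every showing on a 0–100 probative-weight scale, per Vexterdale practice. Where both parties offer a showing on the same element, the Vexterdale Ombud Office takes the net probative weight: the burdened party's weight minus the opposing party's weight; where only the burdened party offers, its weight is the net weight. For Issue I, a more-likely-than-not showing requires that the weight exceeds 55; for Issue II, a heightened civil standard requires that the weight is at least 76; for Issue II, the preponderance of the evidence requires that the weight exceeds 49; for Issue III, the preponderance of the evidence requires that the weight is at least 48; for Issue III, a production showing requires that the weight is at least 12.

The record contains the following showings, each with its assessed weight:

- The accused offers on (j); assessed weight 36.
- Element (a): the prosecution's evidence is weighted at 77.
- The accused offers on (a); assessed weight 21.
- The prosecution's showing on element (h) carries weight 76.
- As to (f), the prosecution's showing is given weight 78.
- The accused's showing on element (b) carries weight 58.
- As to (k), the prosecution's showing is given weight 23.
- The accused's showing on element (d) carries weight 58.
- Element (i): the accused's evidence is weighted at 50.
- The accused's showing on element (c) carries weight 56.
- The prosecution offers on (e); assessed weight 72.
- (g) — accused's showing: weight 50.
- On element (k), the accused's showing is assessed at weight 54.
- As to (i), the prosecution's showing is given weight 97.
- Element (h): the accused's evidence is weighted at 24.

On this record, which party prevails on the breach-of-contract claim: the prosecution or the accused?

— Issue I —
Stage I.1 — burden on prosecution; standard: a more-likely-than-not showing (weight exceeds 55).
    (a): 77 − 21 = 56 > 55 [met]
  All elements met. The burden passes to the accused.
Stage I.2 — burden on accused; standard: a more-likely-than-not showing (weight exceeds 55).
    (b): 58 > 55 [met]
    (c): 56 > 55 [met]
  All elements met. The accused retains the burden for Stage I.3.
Stage I.3 — burden on accused; standard: a more-likely-than-not showing (weight exceeds 55).
    (d): 58 > 55 [met]
  Stage I.3 carried; the final stage is satisfied.
Every stage carried; the accused prevails on this issue.
— Issue II —
Stage II.1 — burden on prosecution; standard: a heightened civil standard (weight is at least 76).
    (e): 72 < 76 [not met]
    (f): 78 ≥ 76 [met]
  The prosecution does not carry Stage II.1.
So the accused prevails on this issue.
— Issue III —
Stage III.1 (prosecution, the preponderance of the evidence, weight is at least 48): (i) net 97−50=47 < 48 — fails.
  Not every element is met, so the prosecution fails to carry Stage III.1.
The accused prevails on this issue.
Per-issue: Issue I → accused; Issue II → accused; Issue III → accused. The prosecution must prevail on at least one issue; overall, the accused prevails.

accused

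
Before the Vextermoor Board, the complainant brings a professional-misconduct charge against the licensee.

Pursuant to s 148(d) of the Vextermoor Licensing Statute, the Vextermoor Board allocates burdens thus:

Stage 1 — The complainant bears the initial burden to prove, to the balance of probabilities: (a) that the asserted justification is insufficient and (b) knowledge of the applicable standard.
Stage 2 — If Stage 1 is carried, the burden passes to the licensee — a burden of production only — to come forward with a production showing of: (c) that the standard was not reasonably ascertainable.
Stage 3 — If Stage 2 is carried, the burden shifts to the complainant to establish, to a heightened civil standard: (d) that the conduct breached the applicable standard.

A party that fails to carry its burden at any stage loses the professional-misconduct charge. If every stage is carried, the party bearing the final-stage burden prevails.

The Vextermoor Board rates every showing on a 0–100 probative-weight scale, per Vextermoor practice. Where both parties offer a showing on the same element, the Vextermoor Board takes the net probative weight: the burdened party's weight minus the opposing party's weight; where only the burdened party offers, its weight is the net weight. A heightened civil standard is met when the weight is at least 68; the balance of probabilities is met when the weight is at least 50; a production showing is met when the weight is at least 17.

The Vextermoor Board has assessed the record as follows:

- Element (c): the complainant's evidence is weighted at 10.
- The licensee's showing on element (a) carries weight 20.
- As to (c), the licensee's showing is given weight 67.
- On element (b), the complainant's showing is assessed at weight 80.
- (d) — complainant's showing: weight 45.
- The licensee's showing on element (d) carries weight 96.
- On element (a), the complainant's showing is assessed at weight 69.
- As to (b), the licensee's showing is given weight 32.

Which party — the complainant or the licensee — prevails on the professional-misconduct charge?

At Stage 1 the complainant must meet the balance of probabilities (weight is at least 50): on (a) the weight is 69 less the opposing 20 gives net 49, which does not reach 50, so (a) does not meet the standard; on (b) the weight is 80 less the opposing 32 gives net 48, < 50, so (b) does not meet the standard.
  Not every element is met, so the complainant fails to carry Stage 1.
The analysis ends at Stage 1; the licensee prevails.

licensee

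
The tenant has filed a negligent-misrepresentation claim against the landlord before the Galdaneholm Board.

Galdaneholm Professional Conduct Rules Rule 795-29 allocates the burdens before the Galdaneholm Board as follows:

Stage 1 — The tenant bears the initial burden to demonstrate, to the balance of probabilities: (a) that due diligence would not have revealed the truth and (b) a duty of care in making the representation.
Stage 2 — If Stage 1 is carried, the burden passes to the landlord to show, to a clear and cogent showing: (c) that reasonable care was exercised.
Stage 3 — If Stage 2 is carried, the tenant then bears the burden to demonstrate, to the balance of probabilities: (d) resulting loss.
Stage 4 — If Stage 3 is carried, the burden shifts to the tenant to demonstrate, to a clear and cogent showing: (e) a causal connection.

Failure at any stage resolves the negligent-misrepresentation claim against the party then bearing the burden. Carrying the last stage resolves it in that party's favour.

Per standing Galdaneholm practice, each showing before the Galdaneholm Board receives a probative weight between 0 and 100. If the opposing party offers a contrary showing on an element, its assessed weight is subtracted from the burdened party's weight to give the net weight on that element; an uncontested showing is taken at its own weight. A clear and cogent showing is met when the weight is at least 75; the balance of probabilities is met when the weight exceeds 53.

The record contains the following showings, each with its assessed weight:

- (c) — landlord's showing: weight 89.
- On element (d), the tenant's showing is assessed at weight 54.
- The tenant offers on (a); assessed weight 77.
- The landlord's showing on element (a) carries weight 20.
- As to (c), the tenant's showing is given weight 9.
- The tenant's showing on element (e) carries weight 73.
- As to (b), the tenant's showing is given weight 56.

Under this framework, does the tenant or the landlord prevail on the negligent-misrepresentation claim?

landlord

At Stage 1 the tenant must meet the balance of probabilities (weight exceeds 53): on (a) the weight is 77 less the opposing 20 gives net 57, which does exceed 53, so (a) meets the standard; on (b) the weight is 56, > 53, so (b) meets the standard.
  Stage 1 is satisfied; the onus moves to the landlord.
At Stage 2 the landlord must meet a clear and cogent showing (weight is at least 75): on (c) the weight is 89 less the opposing 9 gives net 80, which does reach 75, so (c) meets the standard.
  The landlord carries Stage 2; the tenant now bears the burden.
At Stage 3 the tenant must meet the balance of probabilities (weight exceeds 53): on (d) the weight is 54, > 53, so (d) meets the standard.
  All elements met. The tenant retains the burden for Stage 4.
At Stage 4 the tenant must meet a clear and cogent showing (weight is at least 75): on (e) the weight is 73, < 75, so (e) does not meet the standard.
  Not every element is met, so the tenant fails to carry Stage 4.
The landlord prevails.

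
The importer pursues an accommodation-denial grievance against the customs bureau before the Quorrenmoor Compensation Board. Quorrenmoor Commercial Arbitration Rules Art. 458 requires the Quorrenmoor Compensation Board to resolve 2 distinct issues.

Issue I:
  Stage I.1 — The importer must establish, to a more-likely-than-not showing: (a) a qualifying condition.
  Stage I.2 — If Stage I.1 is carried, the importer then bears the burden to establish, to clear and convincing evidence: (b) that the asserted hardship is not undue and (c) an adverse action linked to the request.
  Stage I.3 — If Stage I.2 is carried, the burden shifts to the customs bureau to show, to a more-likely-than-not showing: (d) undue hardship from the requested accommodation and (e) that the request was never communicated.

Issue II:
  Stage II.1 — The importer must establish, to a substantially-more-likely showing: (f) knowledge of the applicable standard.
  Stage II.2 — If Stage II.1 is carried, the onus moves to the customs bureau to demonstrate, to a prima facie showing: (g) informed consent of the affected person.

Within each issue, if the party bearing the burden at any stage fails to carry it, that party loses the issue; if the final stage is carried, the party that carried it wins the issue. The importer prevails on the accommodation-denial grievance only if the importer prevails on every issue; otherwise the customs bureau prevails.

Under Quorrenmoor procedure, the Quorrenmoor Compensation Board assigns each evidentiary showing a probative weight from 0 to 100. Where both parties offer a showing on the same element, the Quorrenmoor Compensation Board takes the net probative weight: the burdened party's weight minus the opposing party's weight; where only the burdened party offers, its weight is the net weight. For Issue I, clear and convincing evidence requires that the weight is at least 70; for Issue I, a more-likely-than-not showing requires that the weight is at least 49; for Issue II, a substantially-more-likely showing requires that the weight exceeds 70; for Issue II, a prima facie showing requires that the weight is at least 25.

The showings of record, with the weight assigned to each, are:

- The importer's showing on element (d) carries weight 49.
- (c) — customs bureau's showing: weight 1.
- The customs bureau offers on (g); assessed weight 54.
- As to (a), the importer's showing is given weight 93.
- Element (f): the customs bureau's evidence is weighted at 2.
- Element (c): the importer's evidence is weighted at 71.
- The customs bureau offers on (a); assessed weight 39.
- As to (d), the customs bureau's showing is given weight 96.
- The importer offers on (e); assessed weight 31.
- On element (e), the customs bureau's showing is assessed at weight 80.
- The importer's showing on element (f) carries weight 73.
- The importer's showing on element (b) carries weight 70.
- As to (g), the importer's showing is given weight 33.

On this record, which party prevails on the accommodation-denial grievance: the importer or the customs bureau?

importer

— Issue I —
Stage I.1 — burden on importer; standard: a more-likely-than-not showing (weight is at least 49).
    (a): 93 − 39 = 54 ≥ 49 [met]
  All elements met. The importer retains the burden for Stage I.2.
Stage I.2 — burden on importer; standard: clear and convincing evidence (weight is at least 70).
    (b): 70 ≥ 70 [met]
    (c): 71 − 1 = 70 ≥ 70 [met]
  Stage I.2 is satisfied; the onus moves to the customs bureau.
Stage I.3 — burden on customs bureau; standard: a more-likely-than-not showing (weight is at least 49).
    (d): 96 − 49 = 47 < 49 [not met]
    (e): 80 − 31 = 49 ≥ 49 [met]
  Not every element is met, so the customs bureau fails to carry Stage I.3.
So the importer prevails on this issue.
— Issue II —
Stage II.1 — burden on importer; standard: a substantially-more-likely showing (weight exceeds 70).
    (f): 73 − 2 = 71 > 70 [met]
  The importer carries Stage II.1; the customs bureau now bears the burden.
Stage II.2 — burden on customs bureau; standard: a prima facie showing (weight is at least 25).
    (g): 54 − 33 = 21 < 25 [not met]
  Not every element is met, so the customs bureau fails to carry Stage II.2.
The importer prevails on this issue.
Per-issue: Issue I → importer; Issue II → importer. The importer must prevail on every issue; overall, the importer prevails.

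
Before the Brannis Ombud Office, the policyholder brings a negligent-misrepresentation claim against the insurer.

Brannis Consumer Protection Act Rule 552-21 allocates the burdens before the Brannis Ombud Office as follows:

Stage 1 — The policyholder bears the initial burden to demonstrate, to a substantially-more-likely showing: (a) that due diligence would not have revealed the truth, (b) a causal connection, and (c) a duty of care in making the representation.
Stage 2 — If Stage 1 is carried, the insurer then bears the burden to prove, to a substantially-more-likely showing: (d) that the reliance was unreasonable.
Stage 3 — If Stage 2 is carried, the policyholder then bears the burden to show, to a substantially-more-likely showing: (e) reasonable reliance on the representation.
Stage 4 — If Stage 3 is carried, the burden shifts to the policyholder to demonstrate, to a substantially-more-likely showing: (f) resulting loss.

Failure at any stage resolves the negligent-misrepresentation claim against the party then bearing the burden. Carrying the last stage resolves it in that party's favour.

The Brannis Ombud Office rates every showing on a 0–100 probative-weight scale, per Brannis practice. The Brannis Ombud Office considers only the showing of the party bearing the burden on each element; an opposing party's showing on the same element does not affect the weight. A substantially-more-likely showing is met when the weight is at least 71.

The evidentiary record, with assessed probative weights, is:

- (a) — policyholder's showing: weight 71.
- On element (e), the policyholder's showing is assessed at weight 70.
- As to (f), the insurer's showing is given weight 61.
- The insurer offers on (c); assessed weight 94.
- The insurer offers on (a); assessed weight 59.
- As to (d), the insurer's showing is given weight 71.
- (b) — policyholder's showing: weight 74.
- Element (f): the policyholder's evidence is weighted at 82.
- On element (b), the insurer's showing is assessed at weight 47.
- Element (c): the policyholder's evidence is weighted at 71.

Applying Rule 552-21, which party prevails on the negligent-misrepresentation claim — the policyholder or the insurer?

At Stage 1 the policyholder must meet a substantially-more-likely showing (weight is at least 71): on (a) the weight is 71 (the insurer's 59 is given no effect), ≥ 71, so (a) meets the standard; on (b) the weight is 74 (the insurer's 47 is given no effect), ≥ 71, so (b) meets the standard; on (c) the weight is 71 (the insurer's 94 is given no effect), which does reach 71, so (c) meets the standard.
  Stage 1 carried; the burden shifts to the insurer.
At Stage 2 the insurer must meet a substantially-more-likely showing (weight is at least 71): on (d) the weight is 71, which does reach 71, so (d) meets the standard.
  Stage 2 is satisfied; the onus moves to the policyholder.
At Stage 3 the policyholder must meet a substantially-more-likely showing (weight is at least 71): on (e) the weight is 70, which does not reach 71, so (e) does not meet the standard.
  The policyholder does not carry Stage 3.
The insurer prevails.

insurer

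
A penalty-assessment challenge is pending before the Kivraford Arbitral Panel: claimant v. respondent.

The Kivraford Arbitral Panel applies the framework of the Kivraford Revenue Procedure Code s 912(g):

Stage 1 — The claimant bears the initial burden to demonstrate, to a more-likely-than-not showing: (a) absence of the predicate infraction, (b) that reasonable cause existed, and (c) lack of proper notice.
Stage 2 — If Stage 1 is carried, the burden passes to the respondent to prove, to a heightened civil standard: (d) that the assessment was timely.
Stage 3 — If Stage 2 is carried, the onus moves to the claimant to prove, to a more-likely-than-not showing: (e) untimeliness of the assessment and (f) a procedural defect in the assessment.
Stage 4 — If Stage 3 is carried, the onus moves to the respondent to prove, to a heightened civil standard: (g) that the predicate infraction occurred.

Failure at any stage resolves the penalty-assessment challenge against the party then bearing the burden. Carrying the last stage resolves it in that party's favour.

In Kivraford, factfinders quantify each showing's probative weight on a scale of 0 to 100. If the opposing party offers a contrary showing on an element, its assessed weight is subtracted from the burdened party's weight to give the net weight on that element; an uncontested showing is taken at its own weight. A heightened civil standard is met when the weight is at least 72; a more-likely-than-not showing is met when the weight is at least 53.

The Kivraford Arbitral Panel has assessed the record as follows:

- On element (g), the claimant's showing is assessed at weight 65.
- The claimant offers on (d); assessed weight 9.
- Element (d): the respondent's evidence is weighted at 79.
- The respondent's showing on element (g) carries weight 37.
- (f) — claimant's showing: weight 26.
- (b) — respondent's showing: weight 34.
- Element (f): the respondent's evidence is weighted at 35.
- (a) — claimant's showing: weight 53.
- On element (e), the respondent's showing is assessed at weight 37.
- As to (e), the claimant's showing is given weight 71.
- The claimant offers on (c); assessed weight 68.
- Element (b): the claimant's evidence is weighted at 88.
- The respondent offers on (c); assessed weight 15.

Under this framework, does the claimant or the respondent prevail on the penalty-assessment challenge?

At Stage 1 the claimant must meet a more-likely-than-not showing (weight is at least 53): on (a) the weight is 53, which does reach 53, so (a) meets the standard; on (b) the weight is 88 less the opposing 34 gives net 54, ≥ 53, so (b) meets the standard; on (c) the weight is 68 less the opposing 15 gives net 53, which does reach 53, so (c) meets the standard.
  The claimant carries Stage 1; the respondent now bears the burden.
At Stage 2 the respondent must meet a heightened civil standard (weight is at least 72): on (d) the weight is 79 less the opposing 9 gives net 70, < 72, so (d) does not meet the standard.
  The respondent does not carry Stage 2.
So the claimant prevails.

claimant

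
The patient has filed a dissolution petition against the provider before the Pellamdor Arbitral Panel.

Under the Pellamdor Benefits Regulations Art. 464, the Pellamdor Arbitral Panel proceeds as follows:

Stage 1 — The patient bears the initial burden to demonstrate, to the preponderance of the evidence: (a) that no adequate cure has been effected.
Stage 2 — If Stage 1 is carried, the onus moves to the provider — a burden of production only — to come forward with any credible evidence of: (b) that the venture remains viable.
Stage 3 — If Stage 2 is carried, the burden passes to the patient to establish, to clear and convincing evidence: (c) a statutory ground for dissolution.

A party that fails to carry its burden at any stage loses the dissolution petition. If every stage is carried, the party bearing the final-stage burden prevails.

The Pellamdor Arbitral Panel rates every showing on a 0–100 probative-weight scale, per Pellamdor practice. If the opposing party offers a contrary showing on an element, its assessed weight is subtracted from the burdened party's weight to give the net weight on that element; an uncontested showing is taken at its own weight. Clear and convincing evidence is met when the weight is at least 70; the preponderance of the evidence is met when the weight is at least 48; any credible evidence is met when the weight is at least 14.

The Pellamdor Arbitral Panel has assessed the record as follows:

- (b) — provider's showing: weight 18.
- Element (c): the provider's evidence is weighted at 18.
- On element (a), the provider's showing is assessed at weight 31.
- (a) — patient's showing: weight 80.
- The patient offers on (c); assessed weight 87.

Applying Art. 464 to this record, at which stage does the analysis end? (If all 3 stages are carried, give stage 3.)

stage 3

Stage 1 (patient, the preponderance of the evidence, weight is at least 48): (a) net 80−31=49 ≥ 48 — meets.
  All elements met. The burden passes to the provider.
Stage 2 (provider, any credible evidence, weight is at least 14): (b) 18 ≥ 14 — meets.
  Stage 2 carried; the burden shifts to the patient.
Stage 3 (patient, clear and convincing evidence, weight is at least 70): (c) net 87−18=69 < 70 — fails.
  Stage 3 not carried; the patient fails its burden.
The analysis ends at Stage 3; the provider prevails.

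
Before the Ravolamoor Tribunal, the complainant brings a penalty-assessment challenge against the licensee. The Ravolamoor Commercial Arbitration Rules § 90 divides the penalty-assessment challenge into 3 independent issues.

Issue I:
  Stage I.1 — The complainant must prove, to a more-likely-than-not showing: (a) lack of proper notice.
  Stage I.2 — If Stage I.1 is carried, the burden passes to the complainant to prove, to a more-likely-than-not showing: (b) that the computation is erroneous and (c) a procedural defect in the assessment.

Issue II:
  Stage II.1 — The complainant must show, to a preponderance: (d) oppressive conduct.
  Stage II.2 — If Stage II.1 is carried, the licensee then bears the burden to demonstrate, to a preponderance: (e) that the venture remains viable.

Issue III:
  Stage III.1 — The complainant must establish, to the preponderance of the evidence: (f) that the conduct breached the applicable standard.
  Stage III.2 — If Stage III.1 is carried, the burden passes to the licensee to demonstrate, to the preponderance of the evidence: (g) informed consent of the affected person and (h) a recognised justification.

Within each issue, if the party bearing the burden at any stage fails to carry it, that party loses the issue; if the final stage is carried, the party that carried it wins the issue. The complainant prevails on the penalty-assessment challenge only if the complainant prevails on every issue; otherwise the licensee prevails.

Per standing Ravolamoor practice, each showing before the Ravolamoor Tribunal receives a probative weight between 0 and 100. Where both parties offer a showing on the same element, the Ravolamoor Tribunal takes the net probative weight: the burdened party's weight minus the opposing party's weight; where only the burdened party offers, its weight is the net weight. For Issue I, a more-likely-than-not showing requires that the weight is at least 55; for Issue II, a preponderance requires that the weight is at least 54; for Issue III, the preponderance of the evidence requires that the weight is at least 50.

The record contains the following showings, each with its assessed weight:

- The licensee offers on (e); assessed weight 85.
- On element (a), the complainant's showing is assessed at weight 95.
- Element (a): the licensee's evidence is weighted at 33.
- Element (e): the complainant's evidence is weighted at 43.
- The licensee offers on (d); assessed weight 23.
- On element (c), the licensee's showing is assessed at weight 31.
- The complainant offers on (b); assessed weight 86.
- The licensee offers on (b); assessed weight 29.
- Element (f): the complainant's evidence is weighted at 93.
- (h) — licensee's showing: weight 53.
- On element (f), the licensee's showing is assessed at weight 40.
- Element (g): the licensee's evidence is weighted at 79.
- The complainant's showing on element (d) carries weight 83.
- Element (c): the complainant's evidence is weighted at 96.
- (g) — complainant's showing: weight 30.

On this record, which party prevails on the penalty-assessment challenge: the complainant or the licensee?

— Issue I —
At Stage I.1 the complainant must meet a more-likely-than-not showing (weight is at least 55): on (a) the weight is 95 less the opposing 33 gives net 62, ≥ 55, so (a) meets the standard.
  All elements met. The complainant retains the burden for Stage I.2.
At Stage I.2 the complainant must meet a more-likely-than-not showing (weight is at least 55): on (b) the weight is 86 less the opposing 29 gives net 57, which does reach 55, so (b) meets the standard; on (c) the weight is 96 less the opposing 31 gives net 65, which does reach 55, so (c) meets the standard.
  The complainant carries the last stage.
With every stage satisfied, the complainant prevails on this issue.
— Issue II —
At Stage II.1 the complainant must meet a preponderance (weight is at least 54): on (d) the weight is 83 less the opposing 23 gives net 60, ≥ 54, so (d) meets the standard.
  Stage II.1 carried; the burden shifts to the licensee.
At Stage II.2 the licensee must meet a preponderance (weight is at least 54): on (e) the weight is 85 less the opposing 43 gives net 42, which does not reach 54, so (e) does not meet the standard.
  Not every element is met, so the licensee fails to carry Stage II.2.
The analysis ends at Stage II.2; the complainant prevails on this issue.
— Issue III —
Stage III.1 (complainant, the preponderance of the evidence, weight is at least 50): (f) net 93−40=53 ≥ 50 — meets.
  Stage III.1 is satisfied; the onus moves to the licensee.
Stage III.2 (licensee, the preponderance of the evidence, weight is at least 50): (g) net 79−30=49 < 50 — fails; (h) 53 ≥ 50 — meets.
  Stage III.2 not carried; the licensee fails its burden.
The complainant prevails on this issue.
Per-issue: Issue I → complainant; Issue II → complainant; Issue III → complainant. The complainant must prevail on every issue; overall, the complainant prevails.

complainant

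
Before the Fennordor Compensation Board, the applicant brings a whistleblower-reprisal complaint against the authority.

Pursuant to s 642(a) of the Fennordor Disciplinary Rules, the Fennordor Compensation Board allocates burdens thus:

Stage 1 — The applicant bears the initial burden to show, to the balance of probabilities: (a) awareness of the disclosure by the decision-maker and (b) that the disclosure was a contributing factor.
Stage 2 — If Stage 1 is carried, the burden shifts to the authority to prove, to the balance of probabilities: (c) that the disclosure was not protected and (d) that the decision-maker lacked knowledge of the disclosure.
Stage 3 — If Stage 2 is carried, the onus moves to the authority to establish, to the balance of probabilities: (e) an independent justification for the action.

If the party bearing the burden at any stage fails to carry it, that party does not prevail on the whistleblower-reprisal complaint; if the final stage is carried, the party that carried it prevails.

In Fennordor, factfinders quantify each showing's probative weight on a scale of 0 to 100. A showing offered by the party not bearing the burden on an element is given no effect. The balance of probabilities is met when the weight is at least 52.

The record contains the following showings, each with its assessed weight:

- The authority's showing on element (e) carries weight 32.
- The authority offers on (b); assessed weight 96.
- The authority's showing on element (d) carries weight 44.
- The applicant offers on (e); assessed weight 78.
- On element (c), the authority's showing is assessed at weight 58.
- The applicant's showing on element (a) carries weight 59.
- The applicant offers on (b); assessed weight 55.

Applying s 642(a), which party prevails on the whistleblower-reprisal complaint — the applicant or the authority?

At Stage 1 the applicant must meet the balance of probabilities (weight is at least 52): on (a) the weight is 59, which does reach 52, so (a) meets the standard; on (b) the weight is 55 (the authority's 96 is given no effect), which does reach 52, so (b) meets the standard.
  All elements met. The burden passes to the authority.
At Stage 2 the authority must meet the balance of probabilities (weight is at least 52): on (c) the weight is 58, which does reach 52, so (c) meets the standard; on (d) the weight is 44, < 52, so (d) does not meet the standard.
  The authority does not carry Stage 2.
So the applicant prevails.

applicant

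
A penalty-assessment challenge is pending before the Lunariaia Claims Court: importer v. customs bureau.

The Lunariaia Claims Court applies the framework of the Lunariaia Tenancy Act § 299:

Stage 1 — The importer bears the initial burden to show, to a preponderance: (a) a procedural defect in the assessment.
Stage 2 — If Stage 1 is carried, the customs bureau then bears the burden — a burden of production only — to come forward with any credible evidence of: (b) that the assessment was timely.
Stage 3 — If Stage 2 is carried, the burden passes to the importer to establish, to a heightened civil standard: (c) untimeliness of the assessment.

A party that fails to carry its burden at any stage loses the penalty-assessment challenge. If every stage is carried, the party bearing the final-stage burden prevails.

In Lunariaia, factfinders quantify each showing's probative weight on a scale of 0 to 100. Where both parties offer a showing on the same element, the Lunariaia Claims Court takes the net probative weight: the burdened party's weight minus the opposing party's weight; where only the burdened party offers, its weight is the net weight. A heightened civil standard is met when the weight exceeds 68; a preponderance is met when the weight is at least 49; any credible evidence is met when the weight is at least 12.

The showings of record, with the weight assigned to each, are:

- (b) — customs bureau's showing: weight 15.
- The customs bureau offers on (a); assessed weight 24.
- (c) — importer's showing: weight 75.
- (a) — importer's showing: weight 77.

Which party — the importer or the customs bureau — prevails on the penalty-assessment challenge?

importer

At Stage 1 the importer must meet a preponderance (weight is at least 49): on (a) the weight is 77 less the opposing 24 gives net 53, which does reach 49, so (a) meets the standard.
  All elements met. The burden passes to the customs bureau.
At Stage 2 the customs bureau must meet any credible evidence (weight is at least 12): on (b) the weight is 15, ≥ 12, so (b) meets the standard.
  Stage 2 carried; the burden shifts to the importer.
At Stage 3 the importer must meet a heightened civil standard (weight exceeds 68): on (c) the weight is 75, which does exceed 68, so (c) meets the standard.
  The importer carries the last stage.
All stages carried — the importer prevails.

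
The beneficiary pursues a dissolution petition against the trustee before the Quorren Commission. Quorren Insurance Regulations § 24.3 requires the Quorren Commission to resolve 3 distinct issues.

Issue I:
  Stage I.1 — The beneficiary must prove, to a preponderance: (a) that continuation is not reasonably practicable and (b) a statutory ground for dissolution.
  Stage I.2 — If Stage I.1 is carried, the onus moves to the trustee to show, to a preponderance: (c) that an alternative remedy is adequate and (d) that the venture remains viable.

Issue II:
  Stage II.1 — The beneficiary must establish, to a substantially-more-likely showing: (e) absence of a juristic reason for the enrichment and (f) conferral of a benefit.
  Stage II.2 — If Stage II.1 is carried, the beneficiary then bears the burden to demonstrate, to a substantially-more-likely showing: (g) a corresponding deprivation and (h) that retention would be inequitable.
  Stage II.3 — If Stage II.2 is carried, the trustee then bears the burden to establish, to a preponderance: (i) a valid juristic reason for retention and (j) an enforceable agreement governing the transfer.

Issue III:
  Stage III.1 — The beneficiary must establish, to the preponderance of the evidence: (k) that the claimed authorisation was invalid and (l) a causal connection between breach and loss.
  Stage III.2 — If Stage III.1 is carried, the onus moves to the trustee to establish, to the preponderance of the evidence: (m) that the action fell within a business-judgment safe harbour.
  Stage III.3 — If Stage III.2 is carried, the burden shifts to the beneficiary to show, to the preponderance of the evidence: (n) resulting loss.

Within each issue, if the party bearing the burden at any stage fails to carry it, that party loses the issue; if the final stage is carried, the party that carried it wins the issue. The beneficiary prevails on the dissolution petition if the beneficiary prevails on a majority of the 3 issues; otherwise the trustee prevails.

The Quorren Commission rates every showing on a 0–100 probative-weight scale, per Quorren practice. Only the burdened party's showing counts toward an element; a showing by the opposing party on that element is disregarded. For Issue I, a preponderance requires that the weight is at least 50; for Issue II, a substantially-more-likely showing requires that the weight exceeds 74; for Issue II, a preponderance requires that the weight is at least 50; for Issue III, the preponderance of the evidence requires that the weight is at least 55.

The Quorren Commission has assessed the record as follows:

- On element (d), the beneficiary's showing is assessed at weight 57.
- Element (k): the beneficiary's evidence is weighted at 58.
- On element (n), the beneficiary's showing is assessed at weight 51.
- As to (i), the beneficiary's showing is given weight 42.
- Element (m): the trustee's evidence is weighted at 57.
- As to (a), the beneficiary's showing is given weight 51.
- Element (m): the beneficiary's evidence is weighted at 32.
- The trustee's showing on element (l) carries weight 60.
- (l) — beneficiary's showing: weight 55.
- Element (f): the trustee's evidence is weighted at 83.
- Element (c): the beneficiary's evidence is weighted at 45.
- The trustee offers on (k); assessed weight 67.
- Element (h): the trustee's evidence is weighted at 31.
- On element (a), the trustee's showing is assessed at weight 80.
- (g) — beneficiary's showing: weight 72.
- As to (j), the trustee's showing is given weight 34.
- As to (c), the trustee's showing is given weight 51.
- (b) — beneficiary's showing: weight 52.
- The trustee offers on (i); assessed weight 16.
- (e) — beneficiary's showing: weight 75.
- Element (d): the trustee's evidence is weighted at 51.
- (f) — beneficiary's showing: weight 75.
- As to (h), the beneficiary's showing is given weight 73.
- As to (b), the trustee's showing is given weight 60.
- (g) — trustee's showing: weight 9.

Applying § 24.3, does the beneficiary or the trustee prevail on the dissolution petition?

trustee

— Issue I —
At Stage I.1 the beneficiary must meet a preponderance (weight is at least 50): on (a) the weight is 51 (the trustee's 80 is given no effect), ≥ 50, so (a) meets the standard; on (b) the weight is 52 (the trustee's 60 is given no effect), ≥ 50, so (b) meets the standard.
  All elements met. The burden passes to the trustee.
At Stage I.2 the trustee must meet a preponderance (weight is at least 50): on (c) the weight is 51 (the beneficiary's 45 is given no effect), ≥ 50, so (c) meets the standard; on (d) the weight is 51 (the beneficiary's 57 is given no effect), which does reach 50, so (d) meets the standard.
  Stage I.2 carried; the final stage is satisfied.
Every stage carried; the trustee prevails on this issue.
— Issue II —
Stage II.1 (beneficiary, a substantially-more-likely showing, weight exceeds 74): (e) 75 > 74 — meets; (f) 75 (trustee's 83 disregarded) > 74 — meets.
  Stage II.1 is satisfied; the beneficiary continues to bear the burden.
Stage II.2 (beneficiary, a substantially-more-likely showing, weight exceeds 74): (g) 72 (trustee's 9 disregarded) ≤ 74 — fails; (h) 73 (trustee's 31 disregarded) ≤ 74 — fails.
  Stage II.2 not carried; the beneficiary fails its burden.
The trustee prevails on this issue.
— Issue III —
Stage III.1 — burden on beneficiary; standard: the preponderance of the evidence (weight is at least 55).
    (k): 58 (trustee's 67 disregarded) ≥ 55 [met]
    (l): 55 (trustee's 60 disregarded) ≥ 55 [met]
  Stage III.1 carried; the burden shifts to the trustee.
Stage III.2 — burden on trustee; standard: the preponderance of the evidence (weight is at least 55).
    (m): 57 (beneficiary's 32 disregarded) ≥ 55 [met]
  All elements met. The burden passes to the beneficiary.
Stage III.3 — burden on beneficiary; standard: the preponderance of the evidence (weight is at least 55).
    (n): 51 < 55 [not met]
  The beneficiary does not carry Stage III.3.
The trustee prevails on this issue.
Per-issue: Issue I → trustee; Issue II → trustee; Issue III → trustee. The beneficiary must prevail on a majority of issues; overall, the trustee prevails.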